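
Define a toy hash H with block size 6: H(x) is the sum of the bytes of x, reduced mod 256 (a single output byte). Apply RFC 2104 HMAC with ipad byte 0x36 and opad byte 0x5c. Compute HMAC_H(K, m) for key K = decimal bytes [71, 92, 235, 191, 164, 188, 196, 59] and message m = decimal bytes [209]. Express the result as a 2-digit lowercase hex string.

35

Key decimal bytes [71, 92, 235, 191, 164, 188, 196, 59] = 47 5c eb bf a4 bc c4 3b is 8 bytes > B = 6, so hash it first: H(key) = ac, then zero-pad to 6 bytes: K' = ac 00 00 00 00 00.
K' ⊕ ipad = 9a 36 36 36 36 36.  K' ⊕ opad = f0 5c 5c 5c 5c 5c.
Inner input = (K'⊕ipad) ∥ m = 9a 36 36 36 36 36 ∥ d1.
Inner hash: sum = 154+54+54+54+54+54+209 = 633; mod 256 = 121 → 79.
Outer input = (K'⊕opad) ∥ inner = f0 5c 5c 5c 5c 5c ∥ 79.
Outer hash (tag): sum = 240+92+92+92+92+92+121 = 821; mod 256 = 53 → 35.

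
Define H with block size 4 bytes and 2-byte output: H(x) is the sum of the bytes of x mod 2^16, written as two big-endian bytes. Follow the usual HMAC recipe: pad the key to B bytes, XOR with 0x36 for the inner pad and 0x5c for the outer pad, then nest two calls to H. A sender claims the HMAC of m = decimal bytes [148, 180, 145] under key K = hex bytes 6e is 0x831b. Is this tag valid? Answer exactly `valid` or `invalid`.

invalid

Key hex bytes 6e is 1 byte ≤ B = 4; zero-pad to 4 bytes: K' = 6e 00 00 00.
K' ⊕ ipad = 58 36 36 36; K' ⊕ opad = 32 5c 5c 5c.
Inner hash: sum = 88+54+54+54+148+180+145 = 723 → 02 d3.
Outer hash (recomputed tag): sum = 50+92+92+92+2+211 = 539 → 02 1b.
Recomputed tag = 021b; claimed = 831b → mismatch.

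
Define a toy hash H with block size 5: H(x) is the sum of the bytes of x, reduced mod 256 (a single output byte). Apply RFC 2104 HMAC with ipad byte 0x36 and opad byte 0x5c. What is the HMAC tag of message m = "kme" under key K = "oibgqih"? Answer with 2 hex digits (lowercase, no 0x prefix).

Key "oibgqih" = 6f 69 62 67 71 69 68 is 7 bytes > B = 5, so hash it first: H(key) = e3, then zero-pad to 5 bytes: K' = e3 00 00 00 00.
K' ⊕ ipad = d5 36 36 36 36.  K' ⊕ opad = bf 5c 5c 5c 5c.
Inner input = (K'⊕ipad) ∥ m = d5 36 36 36 36 ∥ 6b 6d 65.
Inner hash: sum = 213+54+54+54+54+107+109+101 = 746; mod 256 = 234 → ea.
Outer input = (K'⊕opad) ∥ inner = bf 5c 5c 5c 5c ∥ ea.
Outer hash (tag): sum = 191+92+92+92+92+234 = 793; mod 256 = 25 → 19.

19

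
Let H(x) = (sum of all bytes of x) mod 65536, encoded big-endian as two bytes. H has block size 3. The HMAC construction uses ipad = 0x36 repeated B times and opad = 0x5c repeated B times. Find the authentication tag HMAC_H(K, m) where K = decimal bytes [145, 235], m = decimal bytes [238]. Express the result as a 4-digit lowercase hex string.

Key decimal bytes [145, 235] = 91 eb is 2 bytes ≤ B = 3; zero-pad to 3 bytes: K' = 91 eb 00.
K' ⊕ ipad = a7 dd 36.  K' ⊕ opad = cd b7 5c.
Inner input = (K'⊕ipad) ∥ m = a7 dd 36 ∥ ee.
Inner hash: sum = 167+221+54+238 = 680 → 02 a8.
Outer input = (K'⊕opad) ∥ inner = cd b7 5c ∥ 02 a8.
Outer hash (tag): sum = 205+183+92+2+168 = 650 → 02 8a.

028a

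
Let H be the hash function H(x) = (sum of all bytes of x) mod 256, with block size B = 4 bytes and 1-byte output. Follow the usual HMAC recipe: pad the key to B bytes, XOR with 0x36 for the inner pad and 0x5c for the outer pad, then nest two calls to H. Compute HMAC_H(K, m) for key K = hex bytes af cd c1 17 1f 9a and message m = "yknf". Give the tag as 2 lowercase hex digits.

Key hex bytes af cd c1 17 1f 9a is 6 bytes > B = 4, so hash it first: H(key) = 0d, then zero-pad to 4 bytes: K' = 0d 00 00 00.
K' ⊕ ipad = 3b 36 36 36.  K' ⊕ opad = 51 5c 5c 5c.
Inner input = (K'⊕ipad) ∥ m = 3b 36 36 36 ∥ 79 6b 6e 66.
Inner hash: sum = 59+54+54+54+121+107+110+102 = 661; mod 256 = 149 → 95.
Outer input = (K'⊕opad) ∥ inner = 51 5c 5c 5c ∥ 95.
Outer hash (tag): sum = 81+92+92+92+149 = 506; mod 256 = 250 → fa.

fa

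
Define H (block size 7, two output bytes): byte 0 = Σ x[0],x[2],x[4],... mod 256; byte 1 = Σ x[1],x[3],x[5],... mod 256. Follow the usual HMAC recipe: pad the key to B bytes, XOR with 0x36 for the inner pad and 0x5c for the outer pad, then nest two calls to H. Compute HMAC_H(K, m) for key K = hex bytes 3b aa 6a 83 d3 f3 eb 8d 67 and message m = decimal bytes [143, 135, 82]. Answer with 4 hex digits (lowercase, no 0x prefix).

Key hex bytes 3b aa 6a 83 d3 f3 eb 8d 67 is 9 bytes > B = 7, so hash it first: H(key) = ca ad, then zero-pad to 7 bytes: K' = ca ad 00 00 00 00 00.
K' ⊕ ipad = fc 9b 36 36 36 36 36.  K' ⊕ opad = 96 f1 5c 5c 5c 5c 5c.
Inner input = (K'⊕ipad) ∥ m = fc 9b 36 36 36 36 36 ∥ 8f 87 52.
Inner hash: even-index sum = 549 mod 256 = 37; odd-index sum = 488 mod 256 = 232 → 25 e8.
Outer input = (K'⊕opad) ∥ inner = 96 f1 5c 5c 5c 5c 5c ∥ 25 e8.
Outer hash (tag): even-index sum = 658 mod 256 = 146; odd-index sum = 462 mod 256 = 206 → 92 ce.

92ce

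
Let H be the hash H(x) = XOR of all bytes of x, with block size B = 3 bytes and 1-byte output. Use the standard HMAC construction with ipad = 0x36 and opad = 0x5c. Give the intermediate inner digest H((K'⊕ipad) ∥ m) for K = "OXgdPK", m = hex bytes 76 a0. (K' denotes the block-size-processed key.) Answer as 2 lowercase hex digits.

Key "OXgdPK" = 4f 58 67 64 50 4b is 6 bytes > B = 3, so hash it first: H(key) = 0f, then zero-pad to 3 bytes: K' = 0f 00 00.
K' ⊕ ipad = 39 36 36.
Inner input = 39 36 36 ∥ 76 a0.
Inner hash: XOR 39⊕36⊕36⊕76⊕a0 = ef.

ef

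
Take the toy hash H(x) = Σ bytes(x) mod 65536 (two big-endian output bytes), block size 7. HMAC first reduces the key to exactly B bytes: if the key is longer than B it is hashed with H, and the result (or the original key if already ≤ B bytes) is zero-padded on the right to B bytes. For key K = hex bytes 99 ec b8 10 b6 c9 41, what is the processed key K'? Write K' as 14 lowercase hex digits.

Key hex bytes 99 ec b8 10 b6 c9 41 is exactly B = 7 bytes: K' = 99 ec b8 10 b6 c9 41.

99ecb810b6c941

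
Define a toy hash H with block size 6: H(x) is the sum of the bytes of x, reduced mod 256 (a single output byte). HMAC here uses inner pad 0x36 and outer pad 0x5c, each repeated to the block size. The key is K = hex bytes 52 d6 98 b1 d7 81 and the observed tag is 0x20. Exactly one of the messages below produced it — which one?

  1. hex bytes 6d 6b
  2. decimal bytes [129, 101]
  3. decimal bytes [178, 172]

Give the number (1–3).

3

Key hex bytes 52 d6 98 b1 d7 81 is exactly B = 6 bytes: K' = 52 d6 98 b1 d7 81.
K' ⊕ ipad = 64 e0 ae 87 e1 b7; K' ⊕ opad = 0e 8a c4 ed 8b dd.
m1: inner = H(64 e0 ae 87 e1 b7 6d 6b) = e9; tag = H(0e 8a c4 ed 8b dd e9) = 9a
m2: inner = H(64 e0 ae 87 e1 b7 81 65) = f7; tag = H(0e 8a c4 ed 8b dd f7) = a8
m3: inner = H(64 e0 ae 87 e1 b7 b2 ac) = 6f; tag = H(0e 8a c4 ed 8b dd 6f) = 20 ← matches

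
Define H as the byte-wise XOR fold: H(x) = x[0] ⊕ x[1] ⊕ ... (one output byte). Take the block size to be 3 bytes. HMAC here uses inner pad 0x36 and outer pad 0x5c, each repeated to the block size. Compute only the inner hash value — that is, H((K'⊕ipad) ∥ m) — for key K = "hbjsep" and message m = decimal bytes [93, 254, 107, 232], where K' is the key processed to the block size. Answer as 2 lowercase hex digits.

Key "hbjsep" = 68 62 6a 73 65 70 is 6 bytes > B = 3, so hash it first: H(key) = 06, then zero-pad to 3 bytes: K' = 06 00 00.
K' ⊕ ipad = 30 36 36.
Inner input = 30 36 36 ∥ 5d fe 6b e8.
Inner hash: XOR 30⊕36⊕36⊕5d⊕fe⊕6b⊕e8 = 10.

10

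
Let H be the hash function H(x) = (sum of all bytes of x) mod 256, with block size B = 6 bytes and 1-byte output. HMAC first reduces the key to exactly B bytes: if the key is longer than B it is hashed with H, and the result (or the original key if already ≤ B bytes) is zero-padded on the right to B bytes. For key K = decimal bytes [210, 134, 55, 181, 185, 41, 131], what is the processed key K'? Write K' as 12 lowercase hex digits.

|K| = 7 > B = 6, so first hash the key.
H(K): sum = 210+134+55+181+185+41+131 = 937; mod 256 = 169 → a9.
Zero-pad H(K) = a9 to 6 bytes: K' = a9 00 00 00 00 00.

a90000000000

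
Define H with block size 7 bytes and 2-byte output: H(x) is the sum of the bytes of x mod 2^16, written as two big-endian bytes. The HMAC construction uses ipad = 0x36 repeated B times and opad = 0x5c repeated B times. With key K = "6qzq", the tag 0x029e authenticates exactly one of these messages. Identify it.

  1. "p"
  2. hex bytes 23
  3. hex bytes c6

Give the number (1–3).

Key "6qzq" = 36 71 7a 71 is 4 bytes ≤ B = 7; zero-pad to 7 bytes: K' = 36 71 7a 71 00 00 00.
K' ⊕ ipad = 00 47 4c 47 36 36 36; K' ⊕ opad = 6a 2d 26 2d 5c 5c 5c.
m1: inner = H(00 47 4c 47 36 36 36 70) = 01 ec; tag = H(6a 2d 26 2d 5c 5c 5c 01 ec) = 02eb
m2: inner = H(00 47 4c 47 36 36 36 23) = 01 9f; tag = H(6a 2d 26 2d 5c 5c 5c 01 9f) = 029e ← matches
m3: inner = H(00 47 4c 47 36 36 36 c6) = 02 42; tag = H(6a 2d 26 2d 5c 5c 5c 02 42) = 0242

2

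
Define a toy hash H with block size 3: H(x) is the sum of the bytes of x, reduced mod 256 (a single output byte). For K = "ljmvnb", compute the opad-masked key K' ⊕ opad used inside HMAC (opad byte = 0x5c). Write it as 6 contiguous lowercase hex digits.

Key "ljmvnb" = 6c 6a 6d 76 6e 62 is 6 bytes > B = 3, so hash it first: H(key) = 89, then zero-pad to 3 bytes: K' = 89 00 00.
XOR each byte with 0x5c: 89⊕5c=d5, 00⊕5c=5c, 00⊕5c=5c.

d55c5c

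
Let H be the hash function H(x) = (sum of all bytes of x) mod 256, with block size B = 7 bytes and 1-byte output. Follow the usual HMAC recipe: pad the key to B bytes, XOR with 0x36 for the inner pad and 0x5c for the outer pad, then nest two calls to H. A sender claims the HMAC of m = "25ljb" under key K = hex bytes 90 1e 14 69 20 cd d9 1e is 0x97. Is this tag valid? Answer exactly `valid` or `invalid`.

Key hex bytes 90 1e 14 69 20 cd d9 1e is 8 bytes > B = 7, so hash it first: H(key) = 0f, then zero-pad to 7 bytes: K' = 0f 00 00 00 00 00 00.
K' ⊕ ipad = 39 36 36 36 36 36 36; K' ⊕ opad = 53 5c 5c 5c 5c 5c 5c.
Inner hash: sum = 57+54+54+54+54+54+54+50+53+108+106+98 = 796; mod 256 = 28 → 1c.
Outer hash (recomputed tag): sum = 83+92+92+92+92+92+92+28 = 663; mod 256 = 151 → 97.
Recomputed tag = 97; claimed = 97 → match.

valid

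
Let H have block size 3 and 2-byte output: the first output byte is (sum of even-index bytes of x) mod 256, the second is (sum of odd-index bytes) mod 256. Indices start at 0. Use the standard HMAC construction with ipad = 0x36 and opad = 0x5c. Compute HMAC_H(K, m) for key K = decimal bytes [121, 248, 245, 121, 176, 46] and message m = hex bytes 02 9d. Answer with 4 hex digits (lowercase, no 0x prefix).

Key decimal bytes [121, 248, 245, 121, 176, 46] = 79 f8 f5 79 b0 2e is 6 bytes > B = 3, so hash it first: H(key) = 1e 9f, then zero-pad to 3 bytes: K' = 1e 9f 00.
K' ⊕ ipad = 28 a9 36.  K' ⊕ opad = 42 c3 5c.
Inner input = (K'⊕ipad) ∥ m = 28 a9 36 ∥ 02 9d.
Inner hash: even-index sum = 251 mod 256 = 251; odd-index sum = 171 mod 256 = 171 → fb ab.
Outer input = (K'⊕opad) ∥ inner = 42 c3 5c ∥ fb ab.
Outer hash (tag): even-index sum = 329 mod 256 = 73; odd-index sum = 446 mod 256 = 190 → 49 be.

49be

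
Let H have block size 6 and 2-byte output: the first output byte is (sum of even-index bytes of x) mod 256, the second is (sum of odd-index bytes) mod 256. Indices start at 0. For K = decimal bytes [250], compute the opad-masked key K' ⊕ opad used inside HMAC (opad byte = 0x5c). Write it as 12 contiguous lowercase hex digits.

a65c5c5c5c5c

Key decimal bytes [250] = fa is 1 byte ≤ B = 6; zero-pad to 6 bytes: K' = fa 00 00 00 00 00.
XOR each byte with 0x5c: fa⊕5c=a6, 00⊕5c=5c, 00⊕5c=5c, 00⊕5c=5c, 00⊕5c=5c, 00⊕5c=5c.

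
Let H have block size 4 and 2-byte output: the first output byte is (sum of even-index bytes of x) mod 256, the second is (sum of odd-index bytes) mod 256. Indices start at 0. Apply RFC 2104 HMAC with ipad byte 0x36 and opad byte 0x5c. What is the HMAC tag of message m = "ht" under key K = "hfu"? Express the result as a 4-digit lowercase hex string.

6690

Key "hfu" = 68 66 75 is 3 bytes ≤ B = 4; zero-pad to 4 bytes: K' = 68 66 75 00.
K' ⊕ ipad = 5e 50 43 36.  K' ⊕ opad = 34 3a 29 5c.
Inner input = (K'⊕ipad) ∥ m = 5e 50 43 36 ∥ 68 74.
Inner hash: even-index sum = 265 mod 256 = 9; odd-index sum = 250 mod 256 = 250 → 09 fa.
Outer input = (K'⊕opad) ∥ inner = 34 3a 29 5c ∥ 09 fa.
Outer hash (tag): even-index sum = 102 mod 256 = 102; odd-index sum = 400 mod 256 = 144 → 66 90.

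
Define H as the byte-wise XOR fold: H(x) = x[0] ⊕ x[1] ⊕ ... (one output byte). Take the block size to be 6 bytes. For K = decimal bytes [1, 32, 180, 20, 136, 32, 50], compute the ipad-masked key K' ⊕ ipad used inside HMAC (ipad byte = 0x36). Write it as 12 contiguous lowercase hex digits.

Key decimal bytes [1, 32, 180, 20, 136, 32, 50] = 01 20 b4 14 88 20 32 is 7 bytes > B = 6, so hash it first: H(key) = 1b, then zero-pad to 6 bytes: K' = 1b 00 00 00 00 00.
XOR each byte with 0x36: 1b⊕36=2d, 00⊕36=36, 00⊕36=36, 00⊕36=36, 00⊕36=36, 00⊕36=36.

2d3636363636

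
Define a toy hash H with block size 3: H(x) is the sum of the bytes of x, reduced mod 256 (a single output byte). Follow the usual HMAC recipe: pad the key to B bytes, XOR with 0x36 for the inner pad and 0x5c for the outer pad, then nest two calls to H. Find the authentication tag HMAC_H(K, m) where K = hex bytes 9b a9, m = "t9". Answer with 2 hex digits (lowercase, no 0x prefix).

Key hex bytes 9b a9 is 2 bytes ≤ B = 3; zero-pad to 3 bytes: K' = 9b a9 00.
K' ⊕ ipad = ad 9f 36.  K' ⊕ opad = c7 f5 5c.
Inner input = (K'⊕ipad) ∥ m = ad 9f 36 ∥ 74 39.
Inner hash: sum = 173+159+54+116+57 = 559; mod 256 = 47 → 2f.
Outer input = (K'⊕opad) ∥ inner = c7 f5 5c ∥ 2f.
Outer hash (tag): sum = 199+245+92+47 = 583; mod 256 = 71 → 47.

47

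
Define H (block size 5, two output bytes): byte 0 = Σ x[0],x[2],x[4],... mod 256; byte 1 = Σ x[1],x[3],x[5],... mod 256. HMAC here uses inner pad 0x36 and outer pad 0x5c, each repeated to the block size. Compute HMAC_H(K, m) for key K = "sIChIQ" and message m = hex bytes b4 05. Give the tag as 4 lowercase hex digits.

Key "sIChIQ" = 73 49 43 68 49 51 is 6 bytes > B = 5, so hash it first: H(key) = ff 02, then zero-pad to 5 bytes: K' = ff 02 00 00 00.
K' ⊕ ipad = c9 34 36 36 36.  K' ⊕ opad = a3 5e 5c 5c 5c.
Inner input = (K'⊕ipad) ∥ m = c9 34 36 36 36 ∥ b4 05.
Inner hash: even-index sum = 314 mod 256 = 58; odd-index sum = 286 mod 256 = 30 → 3a 1e.
Outer input = (K'⊕opad) ∥ inner = a3 5e 5c 5c 5c ∥ 3a 1e.
Outer hash (tag): even-index sum = 377 mod 256 = 121; odd-index sum = 244 mod 256 = 244 → 79 f4.

79f4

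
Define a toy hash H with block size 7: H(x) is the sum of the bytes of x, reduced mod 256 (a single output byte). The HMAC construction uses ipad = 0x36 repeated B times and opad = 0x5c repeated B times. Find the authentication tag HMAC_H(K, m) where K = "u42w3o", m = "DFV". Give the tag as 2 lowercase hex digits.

Key "u42w3o" = 75 34 32 77 33 6f is 6 bytes ≤ B = 7; zero-pad to 7 bytes: K' = 75 34 32 77 33 6f 00.
K' ⊕ ipad = 43 02 04 41 05 59 36.  K' ⊕ opad = 29 68 6e 2b 6f 33 5c.
Inner input = (K'⊕ipad) ∥ m = 43 02 04 41 05 59 36 ∥ 44 46 56.
Inner hash: sum = 67+2+4+65+5+89+54+68+70+86 = 510; mod 256 = 254 → fe.
Outer input = (K'⊕opad) ∥ inner = 29 68 6e 2b 6f 33 5c ∥ fe.
Outer hash (tag): sum = 41+104+110+43+111+51+92+254 = 806; mod 256 = 38 → 26.

26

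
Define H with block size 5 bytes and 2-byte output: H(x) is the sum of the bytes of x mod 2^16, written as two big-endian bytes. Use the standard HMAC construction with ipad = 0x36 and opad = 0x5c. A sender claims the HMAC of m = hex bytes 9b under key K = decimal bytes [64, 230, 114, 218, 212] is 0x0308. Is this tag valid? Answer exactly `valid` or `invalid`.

Key decimal bytes [64, 230, 114, 218, 212] = 40 e6 72 da d4 is exactly B = 5 bytes: K' = 40 e6 72 da d4.
K' ⊕ ipad = 76 d0 44 ec e2; K' ⊕ opad = 1c ba 2e 86 88.
Inner hash: sum = 118+208+68+236+226+155 = 1011 → 03 f3.
Outer hash (recomputed tag): sum = 28+186+46+134+136+3+243 = 776 → 03 08.
Recomputed tag = 0308; claimed = 0308 → match.

valid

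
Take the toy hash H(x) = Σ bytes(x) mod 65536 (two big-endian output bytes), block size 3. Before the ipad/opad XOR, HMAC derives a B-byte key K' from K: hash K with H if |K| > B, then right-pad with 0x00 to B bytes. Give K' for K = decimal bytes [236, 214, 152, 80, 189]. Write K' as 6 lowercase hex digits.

036700

|K| = 5 > B = 3, so first hash the key.
H(K): sum = 236+214+152+80+189 = 871 → 03 67.
Zero-pad H(K) = 03 67 to 3 bytes: K' = 03 67 00.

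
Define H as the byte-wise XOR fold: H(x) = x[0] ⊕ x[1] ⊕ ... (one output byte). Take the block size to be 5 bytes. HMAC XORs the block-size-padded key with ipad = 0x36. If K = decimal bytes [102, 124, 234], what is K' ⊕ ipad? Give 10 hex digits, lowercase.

Key decimal bytes [102, 124, 234] = 66 7c ea is 3 bytes ≤ B = 5; zero-pad to 5 bytes: K' = 66 7c ea 00 00.
XOR each byte with 0x36: 66⊕36=50, 7c⊕36=4a, ea⊕36=dc, 00⊕36=36, 00⊕36=36.

504adc3636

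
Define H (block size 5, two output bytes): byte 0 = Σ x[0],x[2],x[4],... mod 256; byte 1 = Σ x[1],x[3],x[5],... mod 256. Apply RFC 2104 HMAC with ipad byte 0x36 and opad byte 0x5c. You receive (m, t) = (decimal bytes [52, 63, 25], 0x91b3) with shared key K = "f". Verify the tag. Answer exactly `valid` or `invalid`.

invalid

Key "f" = 66 is 1 byte ≤ B = 5; zero-pad to 5 bytes: K' = 66 00 00 00 00.
K' ⊕ ipad = 50 36 36 36 36; K' ⊕ opad = 3a 5c 5c 5c 5c.
Inner hash: even-index sum = 251 mod 256 = 251; odd-index sum = 185 mod 256 = 185 → fb b9.
Outer hash (recomputed tag): even-index sum = 427 mod 256 = 171; odd-index sum = 435 mod 256 = 179 → ab b3.
Recomputed tag = abb3; claimed = 91b3 → mismatch.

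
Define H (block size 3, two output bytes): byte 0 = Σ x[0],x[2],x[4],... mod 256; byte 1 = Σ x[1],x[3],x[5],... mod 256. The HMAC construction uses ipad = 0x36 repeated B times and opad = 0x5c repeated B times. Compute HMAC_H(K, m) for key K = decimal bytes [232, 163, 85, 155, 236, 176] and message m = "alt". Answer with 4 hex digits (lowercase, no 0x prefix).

7e73

Key decimal bytes [232, 163, 85, 155, 236, 176] = e8 a3 55 9b ec b0 is 6 bytes > B = 3, so hash it first: H(key) = 29 ee, then zero-pad to 3 bytes: K' = 29 ee 00.
K' ⊕ ipad = 1f d8 36.  K' ⊕ opad = 75 b2 5c.
Inner input = (K'⊕ipad) ∥ m = 1f d8 36 ∥ 61 6c 74.
Inner hash: even-index sum = 193 mod 256 = 193; odd-index sum = 429 mod 256 = 173 → c1 ad.
Outer input = (K'⊕opad) ∥ inner = 75 b2 5c ∥ c1 ad.
Outer hash (tag): even-index sum = 382 mod 256 = 126; odd-index sum = 371 mod 256 = 115 → 7e 73.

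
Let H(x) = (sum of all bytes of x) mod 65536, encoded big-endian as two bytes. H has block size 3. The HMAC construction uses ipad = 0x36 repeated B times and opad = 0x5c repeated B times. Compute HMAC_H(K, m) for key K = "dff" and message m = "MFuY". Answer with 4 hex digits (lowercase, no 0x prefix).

0101

Key "dff" = 64 66 66 is exactly B = 3 bytes: K' = 64 66 66.
K' ⊕ ipad = 52 50 50.  K' ⊕ opad = 38 3a 3a.
Inner input = (K'⊕ipad) ∥ m = 52 50 50 ∥ 4d 46 75 59.
Inner hash: sum = 82+80+80+77+70+117+89 = 595 → 02 53.
Outer input = (K'⊕opad) ∥ inner = 38 3a 3a ∥ 02 53.
Outer hash (tag): sum = 56+58+58+2+83 = 257 → 01 01.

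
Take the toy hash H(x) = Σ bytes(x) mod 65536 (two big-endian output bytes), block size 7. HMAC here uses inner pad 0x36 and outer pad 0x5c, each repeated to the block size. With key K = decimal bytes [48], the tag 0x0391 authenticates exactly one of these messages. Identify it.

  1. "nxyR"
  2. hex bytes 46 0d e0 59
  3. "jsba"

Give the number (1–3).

Key decimal bytes [48] = 30 is 1 byte ≤ B = 7; zero-pad to 7 bytes: K' = 30 00 00 00 00 00 00.
K' ⊕ ipad = 06 36 36 36 36 36 36; K' ⊕ opad = 6c 5c 5c 5c 5c 5c 5c.
m1: inner = H(06 36 36 36 36 36 36 6e 78 79 52) = 02 fb; tag = H(6c 5c 5c 5c 5c 5c 5c 02 fb) = 0391 ← matches
m2: inner = H(06 36 36 36 36 36 36 46 0d e0 59) = 02 d6; tag = H(6c 5c 5c 5c 5c 5c 5c 02 d6) = 036c
m3: inner = H(06 36 36 36 36 36 36 6a 73 62 61) = 02 ea; tag = H(6c 5c 5c 5c 5c 5c 5c 02 ea) = 0380

1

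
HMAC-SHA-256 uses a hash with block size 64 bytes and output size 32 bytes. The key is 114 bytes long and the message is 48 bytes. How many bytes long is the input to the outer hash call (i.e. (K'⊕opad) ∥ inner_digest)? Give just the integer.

Key is 114 > 64 bytes, so it is hashed to 32 bytes then zero-padded to 64: |K'| = 64.
Outer input = (K'⊕opad) ∥ H(inner) → 64 + 32 = 96 bytes.

96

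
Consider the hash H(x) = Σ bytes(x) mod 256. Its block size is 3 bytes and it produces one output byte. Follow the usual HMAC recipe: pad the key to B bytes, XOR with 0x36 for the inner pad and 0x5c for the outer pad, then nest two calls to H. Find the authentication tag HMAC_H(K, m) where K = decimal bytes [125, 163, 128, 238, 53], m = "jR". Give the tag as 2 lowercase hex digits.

Key decimal bytes [125, 163, 128, 238, 53] = 7d a3 80 ee 35 is 5 bytes > B = 3, so hash it first: H(key) = c3, then zero-pad to 3 bytes: K' = c3 00 00.
K' ⊕ ipad = f5 36 36.  K' ⊕ opad = 9f 5c 5c.
Inner input = (K'⊕ipad) ∥ m = f5 36 36 ∥ 6a 52.
Inner hash: sum = 245+54+54+106+82 = 541; mod 256 = 29 → 1d.
Outer input = (K'⊕opad) ∥ inner = 9f 5c 5c ∥ 1d.
Outer hash (tag): sum = 159+92+92+29 = 372; mod 256 = 116 → 74.

74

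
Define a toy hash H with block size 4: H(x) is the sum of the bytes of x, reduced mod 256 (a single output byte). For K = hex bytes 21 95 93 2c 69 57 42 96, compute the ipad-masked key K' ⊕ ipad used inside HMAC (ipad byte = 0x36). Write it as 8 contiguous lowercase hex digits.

Key hex bytes 21 95 93 2c 69 57 42 96 is 8 bytes > B = 4, so hash it first: H(key) = 0d, then zero-pad to 4 bytes: K' = 0d 00 00 00.
XOR each byte with 0x36: 0d⊕36=3b, 00⊕36=36, 00⊕36=36, 00⊕36=36.

3b363636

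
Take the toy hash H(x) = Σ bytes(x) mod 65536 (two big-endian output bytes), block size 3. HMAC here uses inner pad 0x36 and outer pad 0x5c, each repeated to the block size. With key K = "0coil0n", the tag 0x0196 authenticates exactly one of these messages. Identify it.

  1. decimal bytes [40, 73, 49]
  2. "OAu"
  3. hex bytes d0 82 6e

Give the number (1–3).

Key "0coil0n" = 30 63 6f 69 6c 30 6e is 7 bytes > B = 3, so hash it first: H(key) = 02 75, then zero-pad to 3 bytes: K' = 02 75 00.
K' ⊕ ipad = 34 43 36; K' ⊕ opad = 5e 29 5c.
m1: inner = H(34 43 36 28 49 31) = 01 4f; tag = H(5e 29 5c 01 4f) = 0133
m2: inner = H(34 43 36 4f 41 75) = 01 b2; tag = H(5e 29 5c 01 b2) = 0196 ← matches
m3: inner = H(34 43 36 d0 82 6e) = 02 6d; tag = H(5e 29 5c 02 6d) = 0152

2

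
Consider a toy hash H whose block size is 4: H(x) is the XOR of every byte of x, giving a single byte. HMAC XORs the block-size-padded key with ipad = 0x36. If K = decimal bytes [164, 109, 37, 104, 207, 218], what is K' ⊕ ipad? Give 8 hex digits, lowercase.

a7363636

Key decimal bytes [164, 109, 37, 104, 207, 218] = a4 6d 25 68 cf da is 6 bytes > B = 4, so hash it first: H(key) = 91, then zero-pad to 4 bytes: K' = 91 00 00 00.
XOR each byte with 0x36: 91⊕36=a7, 00⊕36=36, 00⊕36=36, 00⊕36=36.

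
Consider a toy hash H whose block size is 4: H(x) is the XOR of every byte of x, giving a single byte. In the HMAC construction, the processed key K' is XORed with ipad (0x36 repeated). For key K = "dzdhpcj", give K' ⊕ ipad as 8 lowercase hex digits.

Key "dzdhpcj" = 64 7a 64 68 70 63 6a is 7 bytes > B = 4, so hash it first: H(key) = 6b, then zero-pad to 4 bytes: K' = 6b 00 00 00.
XOR each byte with 0x36: 6b⊕36=5d, 00⊕36=36, 00⊕36=36, 00⊕36=36.

5d363636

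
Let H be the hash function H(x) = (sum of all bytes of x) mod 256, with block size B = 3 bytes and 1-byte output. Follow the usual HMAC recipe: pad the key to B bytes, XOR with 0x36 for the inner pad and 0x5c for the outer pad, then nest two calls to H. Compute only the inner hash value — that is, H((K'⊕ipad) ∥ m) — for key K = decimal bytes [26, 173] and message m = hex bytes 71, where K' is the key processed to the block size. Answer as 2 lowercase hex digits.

Key decimal bytes [26, 173] = 1a ad is 2 bytes ≤ B = 3; zero-pad to 3 bytes: K' = 1a ad 00.
K' ⊕ ipad = 2c 9b 36.
Inner input = 2c 9b 36 ∥ 71.
Inner hash: sum = 44+155+54+113 = 366; mod 256 = 110 → 6e.

6e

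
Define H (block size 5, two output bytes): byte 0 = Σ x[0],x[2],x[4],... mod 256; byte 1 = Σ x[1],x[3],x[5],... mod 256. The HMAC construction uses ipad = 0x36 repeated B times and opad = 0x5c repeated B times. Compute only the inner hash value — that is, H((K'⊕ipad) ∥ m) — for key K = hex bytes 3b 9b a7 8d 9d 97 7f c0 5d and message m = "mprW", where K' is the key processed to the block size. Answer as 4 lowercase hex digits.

Key hex bytes 3b 9b a7 8d 9d 97 7f c0 5d is 9 bytes > B = 5, so hash it first: H(key) = 5b 7f, then zero-pad to 5 bytes: K' = 5b 7f 00 00 00.
K' ⊕ ipad = 6d 49 36 36 36.
Inner input = 6d 49 36 36 36 ∥ 6d 70 72 57.
Inner hash: even-index sum = 416 mod 256 = 160; odd-index sum = 350 mod 256 = 94 → a0 5e.

a05e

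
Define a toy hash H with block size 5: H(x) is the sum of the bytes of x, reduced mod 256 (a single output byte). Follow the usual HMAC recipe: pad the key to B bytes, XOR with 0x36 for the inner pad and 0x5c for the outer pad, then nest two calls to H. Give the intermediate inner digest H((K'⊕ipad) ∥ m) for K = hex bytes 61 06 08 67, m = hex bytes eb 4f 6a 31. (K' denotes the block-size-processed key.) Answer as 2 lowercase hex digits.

Key hex bytes 61 06 08 67 is 4 bytes ≤ B = 5; zero-pad to 5 bytes: K' = 61 06 08 67 00.
K' ⊕ ipad = 57 30 3e 51 36.
Inner input = 57 30 3e 51 36 ∥ eb 4f 6a 31.
Inner hash: sum = 87+48+62+81+54+235+79+106+49 = 801; mod 256 = 33 → 21.

21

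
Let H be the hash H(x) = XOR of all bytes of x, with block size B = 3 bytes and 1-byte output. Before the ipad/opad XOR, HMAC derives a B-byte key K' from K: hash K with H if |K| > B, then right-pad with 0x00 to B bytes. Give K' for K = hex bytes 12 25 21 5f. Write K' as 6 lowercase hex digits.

490000

|K| = 4 > B = 3, so first hash the key.
H(K): XOR 12⊕25⊕21⊕5f = 49.
Zero-pad H(K) = 49 to 3 bytes: K' = 49 00 00.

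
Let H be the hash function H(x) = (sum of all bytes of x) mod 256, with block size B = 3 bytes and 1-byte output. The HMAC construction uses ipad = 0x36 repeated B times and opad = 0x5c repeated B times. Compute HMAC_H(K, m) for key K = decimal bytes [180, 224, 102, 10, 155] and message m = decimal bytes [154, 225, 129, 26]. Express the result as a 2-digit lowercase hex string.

Key decimal bytes [180, 224, 102, 10, 155] = b4 e0 66 0a 9b is 5 bytes > B = 3, so hash it first: H(key) = 9f, then zero-pad to 3 bytes: K' = 9f 00 00.
K' ⊕ ipad = a9 36 36.  K' ⊕ opad = c3 5c 5c.
Inner input = (K'⊕ipad) ∥ m = a9 36 36 ∥ 9a e1 81 1a.
Inner hash: sum = 169+54+54+154+225+129+26 = 811; mod 256 = 43 → 2b.
Outer input = (K'⊕opad) ∥ inner = c3 5c 5c ∥ 2b.
Outer hash (tag): sum = 195+92+92+43 = 422; mod 256 = 166 → a6.

a6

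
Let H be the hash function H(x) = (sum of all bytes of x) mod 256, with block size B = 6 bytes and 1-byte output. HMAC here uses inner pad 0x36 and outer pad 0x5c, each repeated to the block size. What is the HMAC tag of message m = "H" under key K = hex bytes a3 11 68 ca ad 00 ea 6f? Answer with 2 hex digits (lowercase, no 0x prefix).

Key hex bytes a3 11 68 ca ad 00 ea 6f is 8 bytes > B = 6, so hash it first: H(key) = ec, then zero-pad to 6 bytes: K' = ec 00 00 00 00 00.
K' ⊕ ipad = da 36 36 36 36 36.  K' ⊕ opad = b0 5c 5c 5c 5c 5c.
Inner input = (K'⊕ipad) ∥ m = da 36 36 36 36 36 ∥ 48.
Inner hash: sum = 218+54+54+54+54+54+72 = 560; mod 256 = 48 → 30.
Outer input = (K'⊕opad) ∥ inner = b0 5c 5c 5c 5c 5c ∥ 30.
Outer hash (tag): sum = 176+92+92+92+92+92+48 = 684; mod 256 = 172 → ac.

ac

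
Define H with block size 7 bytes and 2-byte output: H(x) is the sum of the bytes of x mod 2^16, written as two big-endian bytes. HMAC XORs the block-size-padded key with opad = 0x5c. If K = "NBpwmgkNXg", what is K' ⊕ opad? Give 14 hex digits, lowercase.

Key "NBpwmgkNXg" = 4e 42 70 77 6d 67 6b 4e 58 67 is 10 bytes > B = 7, so hash it first: H(key) = 03 c3, then zero-pad to 7 bytes: K' = 03 c3 00 00 00 00 00.
XOR each byte with 0x5c: 03⊕5c=5f, c3⊕5c=9f, 00⊕5c=5c, 00⊕5c=5c, 00⊕5c=5c, 00⊕5c=5c, 00⊕5c=5c.

5f9f5c5c5c5c5c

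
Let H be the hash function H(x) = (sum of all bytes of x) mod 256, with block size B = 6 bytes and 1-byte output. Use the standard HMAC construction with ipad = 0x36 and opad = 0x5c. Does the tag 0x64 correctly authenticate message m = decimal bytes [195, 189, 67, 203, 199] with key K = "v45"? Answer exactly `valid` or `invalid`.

invalid

Key "v45" = 76 34 35 is 3 bytes ≤ B = 6; zero-pad to 6 bytes: K' = 76 34 35 00 00 00.
K' ⊕ ipad = 40 02 03 36 36 36; K' ⊕ opad = 2a 68 69 5c 5c 5c.
Inner hash: sum = 64+2+3+54+54+54+195+189+67+203+199 = 1084; mod 256 = 60 → 3c.
Outer hash (recomputed tag): sum = 42+104+105+92+92+92+60 = 587; mod 256 = 75 → 4b.
Recomputed tag = 4b; claimed = 64 → mismatch.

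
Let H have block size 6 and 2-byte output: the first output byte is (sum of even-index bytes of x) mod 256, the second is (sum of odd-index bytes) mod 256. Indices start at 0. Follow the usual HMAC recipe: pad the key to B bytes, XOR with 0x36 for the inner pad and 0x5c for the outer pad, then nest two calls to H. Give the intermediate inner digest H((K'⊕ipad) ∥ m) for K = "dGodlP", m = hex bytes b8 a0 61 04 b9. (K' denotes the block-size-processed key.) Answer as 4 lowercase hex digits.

Key "dGodlP" = 64 47 6f 64 6c 50 is exactly B = 6 bytes: K' = 64 47 6f 64 6c 50.
K' ⊕ ipad = 52 71 59 52 5a 66.
Inner input = 52 71 59 52 5a 66 ∥ b8 a0 61 04 b9.
Inner hash: even-index sum = 727 mod 256 = 215; odd-index sum = 461 mod 256 = 205 → d7 cd.

d7cd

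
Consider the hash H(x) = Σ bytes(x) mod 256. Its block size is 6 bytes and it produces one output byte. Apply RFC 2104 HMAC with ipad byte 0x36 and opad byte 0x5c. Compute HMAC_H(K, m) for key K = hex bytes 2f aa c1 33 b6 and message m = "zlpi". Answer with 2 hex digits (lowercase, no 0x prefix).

e1

Key hex bytes 2f aa c1 33 b6 is 5 bytes ≤ B = 6; zero-pad to 6 bytes: K' = 2f aa c1 33 b6 00.
K' ⊕ ipad = 19 9c f7 05 80 36.  K' ⊕ opad = 73 f6 9d 6f ea 5c.
Inner input = (K'⊕ipad) ∥ m = 19 9c f7 05 80 36 ∥ 7a 6c 70 69.
Inner hash: sum = 25+156+247+5+128+54+122+108+112+105 = 1062; mod 256 = 38 → 26.
Outer input = (K'⊕opad) ∥ inner = 73 f6 9d 6f ea 5c ∥ 26.
Outer hash (tag): sum = 115+246+157+111+234+92+38 = 993; mod 256 = 225 → e1.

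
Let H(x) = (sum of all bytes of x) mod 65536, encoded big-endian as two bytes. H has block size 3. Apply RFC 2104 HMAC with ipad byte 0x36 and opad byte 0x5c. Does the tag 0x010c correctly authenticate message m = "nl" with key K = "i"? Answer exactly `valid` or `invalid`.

invalid

Key "i" = 69 is 1 byte ≤ B = 3; zero-pad to 3 bytes: K' = 69 00 00.
K' ⊕ ipad = 5f 36 36; K' ⊕ opad = 35 5c 5c.
Inner hash: sum = 95+54+54+110+108 = 421 → 01 a5.
Outer hash (recomputed tag): sum = 53+92+92+1+165 = 403 → 01 93.
Recomputed tag = 0193; claimed = 010c → mismatch.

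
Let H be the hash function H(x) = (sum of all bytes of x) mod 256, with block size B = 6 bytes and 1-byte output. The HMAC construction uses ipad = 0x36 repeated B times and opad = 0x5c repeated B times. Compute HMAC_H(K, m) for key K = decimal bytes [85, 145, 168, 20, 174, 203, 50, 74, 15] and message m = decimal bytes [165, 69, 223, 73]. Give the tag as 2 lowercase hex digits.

Key decimal bytes [85, 145, 168, 20, 174, 203, 50, 74, 15] = 55 91 a8 14 ae cb 32 4a 0f is 9 bytes > B = 6, so hash it first: H(key) = a6, then zero-pad to 6 bytes: K' = a6 00 00 00 00 00.
K' ⊕ ipad = 90 36 36 36 36 36.  K' ⊕ opad = fa 5c 5c 5c 5c 5c.
Inner input = (K'⊕ipad) ∥ m = 90 36 36 36 36 36 ∥ a5 45 df 49.
Inner hash: sum = 144+54+54+54+54+54+165+69+223+73 = 944; mod 256 = 176 → b0.
Outer input = (K'⊕opad) ∥ inner = fa 5c 5c 5c 5c 5c ∥ b0.
Outer hash (tag): sum = 250+92+92+92+92+92+176 = 886; mod 256 = 118 → 76.

76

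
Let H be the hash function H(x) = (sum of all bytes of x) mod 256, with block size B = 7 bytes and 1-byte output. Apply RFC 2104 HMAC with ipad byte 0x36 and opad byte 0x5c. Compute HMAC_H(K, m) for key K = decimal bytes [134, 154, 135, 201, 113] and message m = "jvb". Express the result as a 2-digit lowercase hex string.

Key decimal bytes [134, 154, 135, 201, 113] = 86 9a 87 c9 71 is 5 bytes ≤ B = 7; zero-pad to 7 bytes: K' = 86 9a 87 c9 71 00 00.
K' ⊕ ipad = b0 ac b1 ff 47 36 36.  K' ⊕ opad = da c6 db 95 2d 5c 5c.
Inner input = (K'⊕ipad) ∥ m = b0 ac b1 ff 47 36 36 ∥ 6a 76 62.
Inner hash: sum = 176+172+177+255+71+54+54+106+118+98 = 1281; mod 256 = 1 → 01.
Outer input = (K'⊕opad) ∥ inner = da c6 db 95 2d 5c 5c ∥ 01.
Outer hash (tag): sum = 218+198+219+149+45+92+92+1 = 1014; mod 256 = 246 → f6.

f6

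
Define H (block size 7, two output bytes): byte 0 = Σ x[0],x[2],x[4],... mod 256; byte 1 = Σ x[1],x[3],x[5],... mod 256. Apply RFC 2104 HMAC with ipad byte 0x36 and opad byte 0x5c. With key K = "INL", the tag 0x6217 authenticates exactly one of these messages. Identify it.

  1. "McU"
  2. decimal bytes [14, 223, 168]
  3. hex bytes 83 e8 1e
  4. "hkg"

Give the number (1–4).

3

Key "INL" = 49 4e 4c is 3 bytes ≤ B = 7; zero-pad to 7 bytes: K' = 49 4e 4c 00 00 00 00.
K' ⊕ ipad = 7f 78 7a 36 36 36 36; K' ⊕ opad = 15 12 10 5c 5c 5c 5c.
m1: inner = H(7f 78 7a 36 36 36 36 4d 63 55) = c8 86; tag = H(15 12 10 5c 5c 5c 5c c8 86) = 6392
m2: inner = H(7f 78 7a 36 36 36 36 0e df a8) = 44 9a; tag = H(15 12 10 5c 5c 5c 5c 44 9a) = 770e
m3: inner = H(7f 78 7a 36 36 36 36 83 e8 1e) = 4d 85; tag = H(15 12 10 5c 5c 5c 5c 4d 85) = 6217 ← matches
m4: inner = H(7f 78 7a 36 36 36 36 68 6b 67) = d0 b3; tag = H(15 12 10 5c 5c 5c 5c d0 b3) = 909a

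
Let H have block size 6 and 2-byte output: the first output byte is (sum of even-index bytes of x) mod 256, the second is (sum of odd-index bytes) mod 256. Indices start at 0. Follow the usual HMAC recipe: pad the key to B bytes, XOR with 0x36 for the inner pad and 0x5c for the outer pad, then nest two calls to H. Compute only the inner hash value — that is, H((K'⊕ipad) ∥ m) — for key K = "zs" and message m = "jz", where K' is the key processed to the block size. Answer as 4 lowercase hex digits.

Key "zs" = 7a 73 is 2 bytes ≤ B = 6; zero-pad to 6 bytes: K' = 7a 73 00 00 00 00.
K' ⊕ ipad = 4c 45 36 36 36 36.
Inner input = 4c 45 36 36 36 36 ∥ 6a 7a.
Inner hash: even-index sum = 290 mod 256 = 34; odd-index sum = 299 mod 256 = 43 → 22 2b.

222b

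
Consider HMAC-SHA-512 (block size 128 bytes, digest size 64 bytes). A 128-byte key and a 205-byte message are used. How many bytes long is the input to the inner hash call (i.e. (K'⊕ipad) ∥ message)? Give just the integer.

333

Key is 128 ≤ 128 bytes, zero-padded: |K'| = 128.
Inner input = (K'⊕ipad) ∥ m → 128 + 205 = 333 bytes.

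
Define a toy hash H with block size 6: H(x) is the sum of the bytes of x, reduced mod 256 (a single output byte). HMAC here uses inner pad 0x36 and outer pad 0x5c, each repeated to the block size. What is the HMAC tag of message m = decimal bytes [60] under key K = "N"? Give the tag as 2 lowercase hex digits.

Key "N" = 4e is 1 byte ≤ B = 6; zero-pad to 6 bytes: K' = 4e 00 00 00 00 00.
K' ⊕ ipad = 78 36 36 36 36 36.  K' ⊕ opad = 12 5c 5c 5c 5c 5c.
Inner input = (K'⊕ipad) ∥ m = 78 36 36 36 36 36 ∥ 3c.
Inner hash: sum = 120+54+54+54+54+54+60 = 450; mod 256 = 194 → c2.
Outer input = (K'⊕opad) ∥ inner = 12 5c 5c 5c 5c 5c ∥ c2.
Outer hash (tag): sum = 18+92+92+92+92+92+194 = 672; mod 256 = 160 → a0.

a0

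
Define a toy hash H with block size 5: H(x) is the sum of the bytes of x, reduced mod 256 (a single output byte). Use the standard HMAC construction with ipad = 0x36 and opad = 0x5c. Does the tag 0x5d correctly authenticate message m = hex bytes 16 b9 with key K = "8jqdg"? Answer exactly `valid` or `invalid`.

Key "8jqdg" = 38 6a 71 64 67 is exactly B = 5 bytes: K' = 38 6a 71 64 67.
K' ⊕ ipad = 0e 5c 47 52 51; K' ⊕ opad = 64 36 2d 38 3b.
Inner hash: sum = 14+92+71+82+81+22+185 = 547; mod 256 = 35 → 23.
Outer hash (recomputed tag): sum = 100+54+45+56+59+35 = 349; mod 256 = 93 → 5d.
Recomputed tag = 5d; claimed = 5d → match.

valid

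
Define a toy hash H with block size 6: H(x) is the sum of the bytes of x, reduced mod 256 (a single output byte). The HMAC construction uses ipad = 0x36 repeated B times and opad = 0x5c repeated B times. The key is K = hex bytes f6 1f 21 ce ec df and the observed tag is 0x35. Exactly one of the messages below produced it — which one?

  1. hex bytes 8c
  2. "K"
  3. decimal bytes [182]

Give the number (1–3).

Key hex bytes f6 1f 21 ce ec df is exactly B = 6 bytes: K' = f6 1f 21 ce ec df.
K' ⊕ ipad = c0 29 17 f8 da e9; K' ⊕ opad = aa 43 7d 92 b0 83.
m1: inner = H(c0 29 17 f8 da e9 8c) = 47; tag = H(aa 43 7d 92 b0 83 47) = 76
m2: inner = H(c0 29 17 f8 da e9 4b) = 06; tag = H(aa 43 7d 92 b0 83 06) = 35 ← matches
m3: inner = H(c0 29 17 f8 da e9 b6) = 71; tag = H(aa 43 7d 92 b0 83 71) = a0

2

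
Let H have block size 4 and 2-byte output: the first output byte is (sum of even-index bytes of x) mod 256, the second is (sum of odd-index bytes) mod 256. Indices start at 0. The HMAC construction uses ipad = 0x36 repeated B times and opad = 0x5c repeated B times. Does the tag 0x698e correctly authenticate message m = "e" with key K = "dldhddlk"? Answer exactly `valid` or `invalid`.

invalid

Key "dldhddlk" = 64 6c 64 68 64 64 6c 6b is 8 bytes > B = 4, so hash it first: H(key) = 98 a3, then zero-pad to 4 bytes: K' = 98 a3 00 00.
K' ⊕ ipad = ae 95 36 36; K' ⊕ opad = c4 ff 5c 5c.
Inner hash: even-index sum = 329 mod 256 = 73; odd-index sum = 203 mod 256 = 203 → 49 cb.
Outer hash (recomputed tag): even-index sum = 361 mod 256 = 105; odd-index sum = 550 mod 256 = 38 → 69 26.
Recomputed tag = 6926; claimed = 698e → mismatch.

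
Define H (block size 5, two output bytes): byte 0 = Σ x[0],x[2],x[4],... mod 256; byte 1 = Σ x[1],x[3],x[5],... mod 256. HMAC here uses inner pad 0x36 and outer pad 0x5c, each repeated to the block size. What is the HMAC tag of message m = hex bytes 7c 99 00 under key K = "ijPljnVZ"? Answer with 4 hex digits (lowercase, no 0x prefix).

Key "ijPljnVZ" = 69 6a 50 6c 6a 6e 56 5a is 8 bytes > B = 5, so hash it first: H(key) = 79 9e, then zero-pad to 5 bytes: K' = 79 9e 00 00 00.
K' ⊕ ipad = 4f a8 36 36 36.  K' ⊕ opad = 25 c2 5c 5c 5c.
Inner input = (K'⊕ipad) ∥ m = 4f a8 36 36 36 ∥ 7c 99 00.
Inner hash: even-index sum = 340 mod 256 = 84; odd-index sum = 346 mod 256 = 90 → 54 5a.
Outer input = (K'⊕opad) ∥ inner = 25 c2 5c 5c 5c ∥ 54 5a.
Outer hash (tag): even-index sum = 311 mod 256 = 55; odd-index sum = 370 mod 256 = 114 → 37 72.

3772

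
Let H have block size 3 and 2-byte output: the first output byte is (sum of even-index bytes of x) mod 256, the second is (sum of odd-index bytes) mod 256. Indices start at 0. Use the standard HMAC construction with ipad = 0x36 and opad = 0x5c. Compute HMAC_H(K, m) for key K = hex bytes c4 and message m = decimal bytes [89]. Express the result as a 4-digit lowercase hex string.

8384

Key hex bytes c4 is 1 byte ≤ B = 3; zero-pad to 3 bytes: K' = c4 00 00.
K' ⊕ ipad = f2 36 36.  K' ⊕ opad = 98 5c 5c.
Inner input = (K'⊕ipad) ∥ m = f2 36 36 ∥ 59.
Inner hash: even-index sum = 296 mod 256 = 40; odd-index sum = 143 mod 256 = 143 → 28 8f.
Outer input = (K'⊕opad) ∥ inner = 98 5c 5c ∥ 28 8f.
Outer hash (tag): even-index sum = 387 mod 256 = 131; odd-index sum = 132 mod 256 = 132 → 83 84.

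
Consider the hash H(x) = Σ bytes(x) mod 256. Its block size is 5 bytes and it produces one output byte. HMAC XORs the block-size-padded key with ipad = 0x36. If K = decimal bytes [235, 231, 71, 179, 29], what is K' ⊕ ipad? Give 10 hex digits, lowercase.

ddd171852b

Key decimal bytes [235, 231, 71, 179, 29] = eb e7 47 b3 1d is exactly B = 5 bytes: K' = eb e7 47 b3 1d.
XOR each byte with 0x36: eb⊕36=dd, e7⊕36=d1, 47⊕36=71, b3⊕36=85, 1d⊕36=2b.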